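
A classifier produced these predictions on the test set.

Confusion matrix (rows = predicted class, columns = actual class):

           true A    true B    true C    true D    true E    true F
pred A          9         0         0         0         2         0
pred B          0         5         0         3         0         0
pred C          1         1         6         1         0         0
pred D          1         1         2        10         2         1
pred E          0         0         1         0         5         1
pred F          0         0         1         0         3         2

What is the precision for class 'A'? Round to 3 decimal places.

0.818

precision = TP/(TP+FP).
A: TP=9, FP=0+0+0+2+0=2 → 9/11 = 0.8182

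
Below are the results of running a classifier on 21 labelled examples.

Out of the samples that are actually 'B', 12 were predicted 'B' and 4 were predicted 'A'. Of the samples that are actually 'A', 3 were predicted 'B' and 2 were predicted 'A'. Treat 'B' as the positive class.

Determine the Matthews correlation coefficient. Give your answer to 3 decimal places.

0.141

MCC = (TP·TN − FP·FN) / √((TP+FP)(TP+FN)(TN+FP)(TN+FN))
Numerator = 12·2 − 3·4 = 12
Denominator = √(15·16·5·6) = √7200 = 84.8528
MCC = 12 / 84.8528 = 0.141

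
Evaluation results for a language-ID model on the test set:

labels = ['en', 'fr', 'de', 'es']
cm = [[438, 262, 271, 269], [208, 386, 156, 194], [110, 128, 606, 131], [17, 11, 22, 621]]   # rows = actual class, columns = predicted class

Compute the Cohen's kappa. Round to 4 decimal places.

0.3875

Observed agreement pₒ = trace/N = 2051/3830 = 0.53551
Expected agreement pₑ = Σ (rowᵢ·colᵢ)/N² = (1240·773 + 944·787 + 975·1055 + 671·1215)/3830² = 0.24169
κ = (pₒ − pₑ)/(1 − pₑ) = (0.53551 − 0.24169)/(1 − 0.24169) = 0.3875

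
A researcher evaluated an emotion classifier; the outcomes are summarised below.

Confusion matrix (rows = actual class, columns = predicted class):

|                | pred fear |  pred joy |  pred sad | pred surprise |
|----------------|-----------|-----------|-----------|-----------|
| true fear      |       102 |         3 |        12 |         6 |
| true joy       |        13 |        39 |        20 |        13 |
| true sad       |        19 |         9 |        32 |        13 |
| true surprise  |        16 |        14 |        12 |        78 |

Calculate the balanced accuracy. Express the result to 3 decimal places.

0.594

Balanced accuracy = mean of per-class recall.
  fear: recall = 102/123 = 0.8293
  joy: recall = 39/85 = 0.4588
  sad: recall = 32/73 = 0.4384
  surprise: recall = 78/120 = 0.6500
Mean = (0.8293 + 0.4588 + 0.4384 + 0.6500) / 4 = 0.594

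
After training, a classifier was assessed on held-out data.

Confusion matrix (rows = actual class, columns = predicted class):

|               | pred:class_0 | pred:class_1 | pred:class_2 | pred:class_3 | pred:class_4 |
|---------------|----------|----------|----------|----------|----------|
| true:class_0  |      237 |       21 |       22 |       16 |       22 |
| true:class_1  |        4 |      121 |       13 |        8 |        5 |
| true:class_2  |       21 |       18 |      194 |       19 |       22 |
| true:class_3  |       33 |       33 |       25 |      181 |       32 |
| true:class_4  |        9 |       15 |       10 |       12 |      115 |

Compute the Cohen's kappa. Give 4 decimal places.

Observed agreement pₒ = trace/N = 848/1208 = 0.70199
Expected agreement pₑ = Σ (rowᵢ·colᵢ)/N² = (318·304 + 151·208 + 274·264 + 304·236 + 161·196)/1208² = 0.20813
κ = (pₒ − pₑ)/(1 − pₑ) = (0.70199 − 0.20813)/(1 − 0.20813) = 0.6237

0.6237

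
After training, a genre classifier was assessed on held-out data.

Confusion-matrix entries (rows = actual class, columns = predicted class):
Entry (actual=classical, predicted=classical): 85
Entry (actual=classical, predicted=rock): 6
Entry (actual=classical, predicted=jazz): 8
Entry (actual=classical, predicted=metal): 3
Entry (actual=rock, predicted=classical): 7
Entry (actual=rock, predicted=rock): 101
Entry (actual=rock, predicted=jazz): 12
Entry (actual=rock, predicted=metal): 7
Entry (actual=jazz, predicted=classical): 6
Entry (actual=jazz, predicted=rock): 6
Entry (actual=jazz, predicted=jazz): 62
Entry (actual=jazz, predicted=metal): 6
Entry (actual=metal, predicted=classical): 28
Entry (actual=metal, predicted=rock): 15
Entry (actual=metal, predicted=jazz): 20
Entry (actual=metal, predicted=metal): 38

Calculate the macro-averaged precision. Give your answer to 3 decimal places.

Per-class precision (TP/(TP+FP)):
  classical: TP=85, FP=7+6+28=41 → 85/126 = 0.6746
  rock: TP=101, FP=6+6+15=27 → 101/128 = 0.7891
  jazz: TP=62, FP=8+12+20=40 → 62/102 = 0.6078
  metal: TP=38, FP=3+7+6=16 → 38/54 = 0.7037
Macro-precision = mean = (0.6746 + 0.7891 + 0.6078 + 0.7037) / 4 = 0.694

0.694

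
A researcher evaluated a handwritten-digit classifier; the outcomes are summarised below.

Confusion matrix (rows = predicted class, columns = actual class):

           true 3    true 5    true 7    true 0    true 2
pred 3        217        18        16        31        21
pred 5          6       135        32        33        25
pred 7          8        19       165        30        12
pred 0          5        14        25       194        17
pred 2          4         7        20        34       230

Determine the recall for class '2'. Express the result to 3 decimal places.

Take TP from the diagonal, FP from the rest of the '2' prediction marginal, FN from the rest of the '2' actual marginal.
recall = TP/(TP+FN).
2: TP=230, FN=21+25+12+17=75 → 230/305 = 0.7541

0.754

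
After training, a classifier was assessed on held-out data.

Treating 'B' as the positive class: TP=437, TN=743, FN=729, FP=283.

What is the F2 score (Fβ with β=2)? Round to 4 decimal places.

Fβ = (1+β²)·TP / ((1+β²)·TP + β²·FN + FP), with β²=4
= 5·437 / (5·437 + 4·729 + 283) = 0.4058

0.4058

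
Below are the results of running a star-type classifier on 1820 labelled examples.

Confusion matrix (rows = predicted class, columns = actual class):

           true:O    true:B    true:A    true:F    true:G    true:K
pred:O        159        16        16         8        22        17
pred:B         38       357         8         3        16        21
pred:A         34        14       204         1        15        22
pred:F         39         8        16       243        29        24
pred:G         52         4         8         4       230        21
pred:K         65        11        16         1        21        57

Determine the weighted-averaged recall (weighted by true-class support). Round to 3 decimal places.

Per-class recall (TP/(TP+FN)):
  O: TP=159, FN=38+34+39+52+65=228 → 159/387 = 0.4109
  B: TP=357, FN=16+14+8+4+11=53 → 357/410 = 0.8707
  A: TP=204, FN=16+8+16+8+16=64 → 204/268 = 0.7612
  F: TP=243, FN=8+3+1+4+1=17 → 243/260 = 0.9346
  G: TP=230, FN=22+16+15+29+21=103 → 230/333 = 0.6907
  K: TP=57, FN=17+21+22+24+21=105 → 57/162 = 0.3519
Weighted-recall = Σ (supportᵢ/N)·recallᵢ with N=1820: (387/1820)·0.4109 + (410/1820)·0.8707 + (268/1820)·0.7612 + (260/1820)·0.9346 + (333/1820)·0.6907 + (162/1820)·0.3519 = 0.687

0.687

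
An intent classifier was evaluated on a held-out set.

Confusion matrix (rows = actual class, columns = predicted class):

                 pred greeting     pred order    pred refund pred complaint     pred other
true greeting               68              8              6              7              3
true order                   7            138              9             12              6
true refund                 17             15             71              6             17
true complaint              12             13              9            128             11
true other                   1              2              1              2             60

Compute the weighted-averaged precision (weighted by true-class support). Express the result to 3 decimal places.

Per-class precision (TP/(TP+FP)):
  greeting: TP=68, FP=7+17+12+1=37 → 68/105 = 0.6476
  order: TP=138, FP=8+15+13+2=38 → 138/176 = 0.7841
  refund: TP=71, FP=6+9+9+1=25 → 71/96 = 0.7396
  complaint: TP=128, FP=7+12+6+2=27 → 128/155 = 0.8258
  other: TP=60, FP=3+6+17+11=37 → 60/97 = 0.6186
Weighted-precision = Σ (supportᵢ/N)·precisionᵢ with N=629: (92/629)·0.6476 + (172/629)·0.7841 + (126/629)·0.7396 + (173/629)·0.8258 + (66/629)·0.6186 = 0.749

0.749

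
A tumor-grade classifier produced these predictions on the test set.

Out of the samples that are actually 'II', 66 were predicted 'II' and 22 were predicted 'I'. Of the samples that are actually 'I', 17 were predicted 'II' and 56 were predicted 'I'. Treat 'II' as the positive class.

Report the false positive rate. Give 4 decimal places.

FPR = FP/(FP+TN) = 17/(17+56) = 0.2329

0.2329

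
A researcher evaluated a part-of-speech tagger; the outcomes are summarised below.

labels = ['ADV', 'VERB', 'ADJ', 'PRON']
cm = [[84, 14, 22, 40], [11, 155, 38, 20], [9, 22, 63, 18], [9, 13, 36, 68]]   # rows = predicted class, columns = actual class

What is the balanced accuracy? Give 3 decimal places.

0.591

Balanced accuracy = mean of per-class recall.
  ADV: recall = 84/113 = 0.7434
  VERB: recall = 155/204 = 0.7598
  ADJ: recall = 63/159 = 0.3962
  PRON: recall = 68/146 = 0.4658
Mean = (0.7434 + 0.7598 + 0.3962 + 0.4658) / 4 = 0.591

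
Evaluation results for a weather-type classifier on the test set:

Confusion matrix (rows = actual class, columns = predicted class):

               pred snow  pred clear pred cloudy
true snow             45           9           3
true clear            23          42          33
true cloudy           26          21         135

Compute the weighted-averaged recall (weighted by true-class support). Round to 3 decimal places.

Per-class recall (TP/(TP+FN)):
  snow: TP=45, FN=9+3=12 → 45/57 = 0.7895
  clear: TP=42, FN=23+33=56 → 42/98 = 0.4286
  cloudy: TP=135, FN=26+21=47 → 135/182 = 0.7418
Weighted-recall = Σ (supportᵢ/N)·recallᵢ with N=337: (57/337)·0.7895 + (98/337)·0.4286 + (182/337)·0.7418 = 0.659

0.659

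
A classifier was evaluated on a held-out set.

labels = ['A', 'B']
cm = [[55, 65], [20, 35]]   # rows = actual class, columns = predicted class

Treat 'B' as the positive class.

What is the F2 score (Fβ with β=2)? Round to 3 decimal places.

Fβ = (1+β²)·TP / ((1+β²)·TP + β²·FN + FP), with β²=4
= 5·35 / (5·35 + 4·20 + 65) = 0.547

0.547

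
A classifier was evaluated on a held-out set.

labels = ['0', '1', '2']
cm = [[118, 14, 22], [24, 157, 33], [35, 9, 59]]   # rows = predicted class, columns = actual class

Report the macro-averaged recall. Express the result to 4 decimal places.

0.6855

Per-class recall (TP/(TP+FN)):
  0: TP=118, FN=24+35=59 → 118/177 = 0.66667
  1: TP=157, FN=14+9=23 → 157/180 = 0.87222
  2: TP=59, FN=22+33=55 → 59/114 = 0.51754
Macro-recall = mean = (0.66667 + 0.87222 + 0.51754) / 3 = 0.6855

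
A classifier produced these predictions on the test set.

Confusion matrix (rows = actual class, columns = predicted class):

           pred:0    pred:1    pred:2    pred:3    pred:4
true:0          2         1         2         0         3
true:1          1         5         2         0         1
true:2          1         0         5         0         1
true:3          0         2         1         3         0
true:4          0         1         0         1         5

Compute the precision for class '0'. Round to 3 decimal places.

0.500

Take TP from the diagonal, FP from the rest of the '0' prediction marginal, FN from the rest of the '0' actual marginal.
precision = TP/(TP+FP).
0: TP=2, FP=1+1+0+0=2 → 2/4 = 0.5000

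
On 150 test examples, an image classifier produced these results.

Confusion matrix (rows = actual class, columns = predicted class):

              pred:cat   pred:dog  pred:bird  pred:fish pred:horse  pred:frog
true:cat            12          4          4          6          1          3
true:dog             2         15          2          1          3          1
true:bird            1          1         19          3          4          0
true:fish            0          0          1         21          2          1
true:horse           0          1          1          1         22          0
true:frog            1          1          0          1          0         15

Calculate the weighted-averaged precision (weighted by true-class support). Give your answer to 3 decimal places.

Per-class precision (TP/(TP+FP)):
  cat: TP=12, FP=2+1+0+0+1=4 → 12/16 = 0.7500
  dog: TP=15, FP=4+1+0+1+1=7 → 15/22 = 0.6818
  bird: TP=19, FP=4+2+1+1+0=8 → 19/27 = 0.7037
  fish: TP=21, FP=6+1+3+1+1=12 → 21/33 = 0.6364
  horse: TP=22, FP=1+3+4+2+0=10 → 22/32 = 0.6875
  frog: TP=15, FP=3+1+0+1+0=5 → 15/20 = 0.7500
Weighted-precision = Σ (supportᵢ/N)·precisionᵢ with N=150: (30/150)·0.7500 + (24/150)·0.6818 + (28/150)·0.7037 + (25/150)·0.6364 + (25/150)·0.6875 + (18/150)·0.7500 = 0.701

0.701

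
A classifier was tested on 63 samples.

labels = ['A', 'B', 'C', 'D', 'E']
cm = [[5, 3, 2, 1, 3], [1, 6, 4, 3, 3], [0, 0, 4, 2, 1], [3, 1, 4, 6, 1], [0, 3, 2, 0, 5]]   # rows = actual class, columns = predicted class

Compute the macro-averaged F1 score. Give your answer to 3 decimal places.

0.412

Per-class F1 score (2·TP/(2·TP+FP+FN)):
  A: TP=5, FP=1+0+3+0=4, FN=3+2+1+3=9 → 10/23 = 0.4348
  B: TP=6, FP=3+0+1+3=7, FN=1+4+3+3=11 → 12/30 = 0.4000
  C: TP=4, FP=2+4+4+2=12, FN=0+0+2+1=3 → 8/23 = 0.3478
  D: TP=6, FP=1+3+2+0=6, FN=3+1+4+1=9 → 12/27 = 0.4444
  E: TP=5, FP=3+3+1+1=8, FN=0+3+2+0=5 → 10/23 = 0.4348
Macro-F1 score = mean = (0.4348 + 0.4000 + 0.3478 + 0.4444 + 0.4348) / 5 = 0.412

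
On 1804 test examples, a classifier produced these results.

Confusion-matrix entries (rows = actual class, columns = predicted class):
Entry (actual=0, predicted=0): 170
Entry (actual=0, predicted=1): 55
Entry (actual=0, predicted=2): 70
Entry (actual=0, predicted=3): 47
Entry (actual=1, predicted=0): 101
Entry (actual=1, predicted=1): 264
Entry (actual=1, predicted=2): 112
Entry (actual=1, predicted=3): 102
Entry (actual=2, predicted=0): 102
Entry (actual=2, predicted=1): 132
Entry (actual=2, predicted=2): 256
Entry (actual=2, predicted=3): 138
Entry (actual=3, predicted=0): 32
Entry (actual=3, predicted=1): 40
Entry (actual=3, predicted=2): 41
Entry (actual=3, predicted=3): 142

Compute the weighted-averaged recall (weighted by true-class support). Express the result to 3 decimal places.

0.461

Per-class recall (TP/(TP+FN)):
  0: TP=170, FN=55+70+47=172 → 170/342 = 0.4971
  1: TP=264, FN=101+112+102=315 → 264/579 = 0.4560
  2: TP=256, FN=102+132+138=372 → 256/628 = 0.4076
  3: TP=142, FN=32+40+41=113 → 142/255 = 0.5569
Weighted-recall = Σ (supportᵢ/N)·recallᵢ with N=1804: (342/1804)·0.4971 + (579/1804)·0.4560 + (628/1804)·0.4076 + (255/1804)·0.5569 = 0.461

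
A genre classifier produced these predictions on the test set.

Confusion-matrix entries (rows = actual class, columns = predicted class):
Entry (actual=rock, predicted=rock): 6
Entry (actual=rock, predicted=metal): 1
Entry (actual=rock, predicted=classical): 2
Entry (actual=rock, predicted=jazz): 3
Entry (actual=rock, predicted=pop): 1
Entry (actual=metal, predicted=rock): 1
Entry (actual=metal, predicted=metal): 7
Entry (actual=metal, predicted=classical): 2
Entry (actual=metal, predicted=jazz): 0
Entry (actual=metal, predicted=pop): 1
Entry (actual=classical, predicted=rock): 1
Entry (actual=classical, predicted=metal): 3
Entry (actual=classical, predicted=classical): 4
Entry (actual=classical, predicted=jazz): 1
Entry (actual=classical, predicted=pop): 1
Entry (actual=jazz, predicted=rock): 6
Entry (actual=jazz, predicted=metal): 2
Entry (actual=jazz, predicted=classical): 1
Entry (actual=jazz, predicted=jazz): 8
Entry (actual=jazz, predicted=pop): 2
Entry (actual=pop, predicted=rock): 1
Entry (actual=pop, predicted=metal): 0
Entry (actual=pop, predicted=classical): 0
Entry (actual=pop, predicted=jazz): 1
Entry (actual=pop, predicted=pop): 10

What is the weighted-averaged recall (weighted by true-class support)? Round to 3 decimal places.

0.538

Per-class recall (TP/(TP+FN)):
  rock: TP=6, FN=1+2+3+1=7 → 6/13 = 0.4615
  metal: TP=7, FN=1+2+0+1=4 → 7/11 = 0.6364
  classical: TP=4, FN=1+3+1+1=6 → 4/10 = 0.4000
  jazz: TP=8, FN=6+2+1+2=11 → 8/19 = 0.4211
  pop: TP=10, FN=1+0+0+1=2 → 10/12 = 0.8333
Weighted-recall = Σ (supportᵢ/N)·recallᵢ with N=65: (13/65)·0.4615 + (11/65)·0.6364 + (10/65)·0.4000 + (19/65)·0.4211 + (12/65)·0.8333 = 0.538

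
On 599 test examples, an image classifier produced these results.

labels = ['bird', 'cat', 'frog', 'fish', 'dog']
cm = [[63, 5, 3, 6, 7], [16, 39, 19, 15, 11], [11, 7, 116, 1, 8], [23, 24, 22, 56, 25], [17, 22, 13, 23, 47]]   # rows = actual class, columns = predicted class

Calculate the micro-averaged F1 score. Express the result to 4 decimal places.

Micro-averaging pools counts across classes: ΣTP=321, ΣFP=278, ΣFN=278.
Micro-F1 score = 2·TP/(2·TP+FP+FN) on pooled counts = 0.5359 (equals overall accuracy in single-label multiclass).

0.5359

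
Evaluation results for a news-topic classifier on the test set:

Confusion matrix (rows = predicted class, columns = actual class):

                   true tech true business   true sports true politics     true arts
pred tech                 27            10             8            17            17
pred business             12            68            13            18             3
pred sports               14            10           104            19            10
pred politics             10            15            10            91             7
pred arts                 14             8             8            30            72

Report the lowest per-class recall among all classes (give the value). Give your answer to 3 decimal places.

0.351

Per-class recall (TP/(TP+FN)):
  tech: TP=27, FN=12+14+10+14=50 → 27/77 = 0.3506
  business: TP=68, FN=10+10+15+8=43 → 68/111 = 0.6126
  sports: TP=104, FN=8+13+10+8=39 → 104/143 = 0.7273
  politics: TP=91, FN=17+18+19+30=84 → 91/175 = 0.5200
  arts: TP=72, FN=17+3+10+7=37 → 72/109 = 0.6606
Lowest is class 'tech' with recall = 0.351.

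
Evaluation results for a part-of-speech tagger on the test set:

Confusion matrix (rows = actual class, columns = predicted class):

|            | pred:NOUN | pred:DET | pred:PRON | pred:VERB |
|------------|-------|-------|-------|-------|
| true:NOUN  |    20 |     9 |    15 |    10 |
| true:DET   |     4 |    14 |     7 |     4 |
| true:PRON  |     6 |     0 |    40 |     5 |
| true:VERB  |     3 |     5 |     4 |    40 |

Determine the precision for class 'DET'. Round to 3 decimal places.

precision = TP/(TP+FP).
DET: TP=14, FP=9+0+5=14 → 14/28 = 0.5000

0.500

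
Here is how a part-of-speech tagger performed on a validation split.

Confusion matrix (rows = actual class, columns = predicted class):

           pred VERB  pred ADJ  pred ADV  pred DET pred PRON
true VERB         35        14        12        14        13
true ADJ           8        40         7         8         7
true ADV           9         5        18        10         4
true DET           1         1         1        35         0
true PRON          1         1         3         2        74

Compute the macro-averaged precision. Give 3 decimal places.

Per-class precision (TP/(TP+FP)):
  VERB: TP=35, FP=8+9+1+1=19 → 35/54 = 0.6481
  ADJ: TP=40, FP=14+5+1+1=21 → 40/61 = 0.6557
  ADV: TP=18, FP=12+7+1+3=23 → 18/41 = 0.4390
  DET: TP=35, FP=14+8+10+2=34 → 35/69 = 0.5072
  PRON: TP=74, FP=13+7+4+0=24 → 74/98 = 0.7551
Macro-precision = mean = (0.6481 + 0.6557 + 0.4390 + 0.5072 + 0.7551) / 5 = 0.601

0.601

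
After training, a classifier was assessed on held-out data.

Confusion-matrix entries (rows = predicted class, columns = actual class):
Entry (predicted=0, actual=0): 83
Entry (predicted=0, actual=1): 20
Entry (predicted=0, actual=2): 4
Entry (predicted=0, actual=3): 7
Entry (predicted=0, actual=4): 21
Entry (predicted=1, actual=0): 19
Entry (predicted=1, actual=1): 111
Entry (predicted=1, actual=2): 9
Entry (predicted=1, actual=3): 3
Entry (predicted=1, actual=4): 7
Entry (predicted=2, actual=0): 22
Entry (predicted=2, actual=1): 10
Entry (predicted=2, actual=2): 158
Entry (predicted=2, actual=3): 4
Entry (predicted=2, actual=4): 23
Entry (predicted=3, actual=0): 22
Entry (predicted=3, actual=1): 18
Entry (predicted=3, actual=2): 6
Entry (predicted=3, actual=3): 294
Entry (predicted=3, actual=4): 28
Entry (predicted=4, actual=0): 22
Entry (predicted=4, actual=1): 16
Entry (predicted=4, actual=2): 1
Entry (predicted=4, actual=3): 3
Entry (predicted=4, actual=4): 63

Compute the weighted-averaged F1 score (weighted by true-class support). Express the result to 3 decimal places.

0.715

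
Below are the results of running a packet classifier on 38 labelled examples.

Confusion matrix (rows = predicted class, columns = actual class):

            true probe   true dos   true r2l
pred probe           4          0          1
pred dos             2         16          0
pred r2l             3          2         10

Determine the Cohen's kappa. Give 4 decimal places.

Observed agreement pₒ = trace/N = 30/38 = 0.78947
Expected agreement pₑ = Σ (rowᵢ·colᵢ)/N² = (9·5 + 18·18 + 11·15)/38² = 0.36981
κ = (pₒ − pₑ)/(1 − pₑ) = (0.78947 − 0.36981)/(1 − 0.36981) = 0.6659

0.6659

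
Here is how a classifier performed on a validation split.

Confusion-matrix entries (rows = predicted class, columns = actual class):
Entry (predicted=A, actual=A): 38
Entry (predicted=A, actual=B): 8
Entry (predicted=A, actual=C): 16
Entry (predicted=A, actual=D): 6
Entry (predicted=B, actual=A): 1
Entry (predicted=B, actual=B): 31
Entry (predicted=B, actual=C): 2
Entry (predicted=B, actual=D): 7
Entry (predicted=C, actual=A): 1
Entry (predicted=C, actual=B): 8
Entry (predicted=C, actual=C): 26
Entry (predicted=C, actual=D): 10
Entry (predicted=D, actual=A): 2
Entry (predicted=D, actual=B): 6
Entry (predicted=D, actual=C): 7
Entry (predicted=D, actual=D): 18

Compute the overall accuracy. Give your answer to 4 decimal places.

0.6043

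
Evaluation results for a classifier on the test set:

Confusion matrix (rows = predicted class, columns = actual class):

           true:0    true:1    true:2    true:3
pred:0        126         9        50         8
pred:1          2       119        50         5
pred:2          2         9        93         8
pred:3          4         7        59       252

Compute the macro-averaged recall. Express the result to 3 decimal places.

0.765

Per-class recall (TP/(TP+FN)):
  0: TP=126, FN=2+2+4=8 → 126/134 = 0.9403
  1: TP=119, FN=9+9+7=25 → 119/144 = 0.8264
  2: TP=93, FN=50+50+59=159 → 93/252 = 0.3690
  3: TP=252, FN=8+5+8=21 → 252/273 = 0.9231
Macro-recall = mean = (0.9403 + 0.8264 + 0.3690 + 0.9231) / 4 = 0.765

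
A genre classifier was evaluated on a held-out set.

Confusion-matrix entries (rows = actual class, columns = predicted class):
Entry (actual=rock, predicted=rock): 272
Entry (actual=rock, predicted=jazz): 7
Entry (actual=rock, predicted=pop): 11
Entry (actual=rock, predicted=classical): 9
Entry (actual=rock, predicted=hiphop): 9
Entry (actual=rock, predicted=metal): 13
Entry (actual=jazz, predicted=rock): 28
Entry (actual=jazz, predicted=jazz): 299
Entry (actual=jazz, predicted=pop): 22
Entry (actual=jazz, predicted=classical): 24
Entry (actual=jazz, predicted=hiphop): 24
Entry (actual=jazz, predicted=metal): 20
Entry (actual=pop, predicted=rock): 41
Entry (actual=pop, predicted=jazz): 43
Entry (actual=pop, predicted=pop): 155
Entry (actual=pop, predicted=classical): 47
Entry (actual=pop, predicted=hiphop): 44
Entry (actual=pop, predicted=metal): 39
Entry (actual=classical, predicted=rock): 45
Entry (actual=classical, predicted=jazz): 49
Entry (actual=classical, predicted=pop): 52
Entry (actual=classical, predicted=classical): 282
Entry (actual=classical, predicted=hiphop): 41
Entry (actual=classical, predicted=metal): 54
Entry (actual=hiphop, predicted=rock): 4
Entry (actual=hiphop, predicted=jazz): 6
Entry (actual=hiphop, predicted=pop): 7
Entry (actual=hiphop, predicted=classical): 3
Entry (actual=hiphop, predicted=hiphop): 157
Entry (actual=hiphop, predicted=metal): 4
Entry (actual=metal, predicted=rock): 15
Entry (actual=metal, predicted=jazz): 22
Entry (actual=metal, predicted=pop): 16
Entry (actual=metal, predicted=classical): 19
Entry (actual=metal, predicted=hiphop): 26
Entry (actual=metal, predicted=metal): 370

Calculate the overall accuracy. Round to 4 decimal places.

0.6735

Accuracy = trace / total = (272+299+155+282+157+370=1535) / 2279 = 1535/2279 = 0.6735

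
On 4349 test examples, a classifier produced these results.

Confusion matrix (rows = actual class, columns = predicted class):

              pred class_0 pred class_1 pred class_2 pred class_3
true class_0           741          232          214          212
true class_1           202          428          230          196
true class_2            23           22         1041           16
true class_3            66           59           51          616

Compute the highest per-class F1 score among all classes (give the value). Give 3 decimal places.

Per-class F1 score (2·TP/(2·TP+FP+FN)):
  class_0: TP=741, FP=202+23+66=291, FN=232+214+212=658 → 1482/2431 = 0.6096
  class_1: TP=428, FP=232+22+59=313, FN=202+230+196=628 → 856/1797 = 0.4763
  class_2: TP=1041, FP=214+230+51=495, FN=23+22+16=61 → 2082/2638 = 0.7892
  class_3: TP=616, FP=212+196+16=424, FN=66+59+51=176 → 1232/1832 = 0.6725
Highest is class 'class_2' with F1 score = 0.789.

0.789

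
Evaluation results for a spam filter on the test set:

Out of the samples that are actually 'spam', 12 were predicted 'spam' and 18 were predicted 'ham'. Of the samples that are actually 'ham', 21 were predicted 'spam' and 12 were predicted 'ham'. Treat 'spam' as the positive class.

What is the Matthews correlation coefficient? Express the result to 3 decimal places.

MCC = (TP·TN − FP·FN) / √((TP+FP)(TP+FN)(TN+FP)(TN+FN))
Numerator = 12·12 − 21·18 = -234
Denominator = √(33·30·33·30) = √980100 = 990.0000
MCC = -234 / 990.0000 = -0.236

-0.236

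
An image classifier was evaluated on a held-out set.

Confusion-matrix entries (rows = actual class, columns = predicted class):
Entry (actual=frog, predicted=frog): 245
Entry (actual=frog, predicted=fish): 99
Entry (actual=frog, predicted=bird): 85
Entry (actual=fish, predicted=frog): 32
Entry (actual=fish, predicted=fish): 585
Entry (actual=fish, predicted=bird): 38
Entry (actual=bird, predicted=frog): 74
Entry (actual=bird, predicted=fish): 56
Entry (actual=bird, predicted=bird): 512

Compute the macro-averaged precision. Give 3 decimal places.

0.765

Per-class precision (TP/(TP+FP)):
  frog: TP=245, FP=32+74=106 → 245/351 = 0.6980
  fish: TP=585, FP=99+56=155 → 585/740 = 0.7905
  bird: TP=512, FP=85+38=123 → 512/635 = 0.8063
Macro-precision = mean = (0.6980 + 0.7905 + 0.8063) / 3 = 0.765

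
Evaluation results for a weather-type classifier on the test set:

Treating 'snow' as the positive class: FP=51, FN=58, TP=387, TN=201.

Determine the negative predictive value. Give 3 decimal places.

NPV = TN/(TN+FN) = 201/(201+58) = 0.776

0.776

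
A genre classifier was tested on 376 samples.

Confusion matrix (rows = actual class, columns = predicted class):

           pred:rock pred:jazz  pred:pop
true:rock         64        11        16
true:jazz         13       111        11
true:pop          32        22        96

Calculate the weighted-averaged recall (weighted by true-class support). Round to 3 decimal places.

Per-class recall (TP/(TP+FN)):
  rock: TP=64, FN=11+16=27 → 64/91 = 0.7033
  jazz: TP=111, FN=13+11=24 → 111/135 = 0.8222
  pop: TP=96, FN=32+22=54 → 96/150 = 0.6400
Weighted-recall = Σ (supportᵢ/N)·recallᵢ with N=376: (91/376)·0.7033 + (135/376)·0.8222 + (150/376)·0.6400 = 0.721

0.721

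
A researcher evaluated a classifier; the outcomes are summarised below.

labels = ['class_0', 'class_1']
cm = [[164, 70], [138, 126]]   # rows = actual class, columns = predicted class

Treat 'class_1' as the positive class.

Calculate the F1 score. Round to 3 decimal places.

0.548

Precision = TP/(TP+FP) = 126/196 = 0.6429
Recall = TP/(TP+FN) = 126/264 = 0.4773
F1 = 2·TP/(2·TP+FP+FN) = 252/460 = 0.548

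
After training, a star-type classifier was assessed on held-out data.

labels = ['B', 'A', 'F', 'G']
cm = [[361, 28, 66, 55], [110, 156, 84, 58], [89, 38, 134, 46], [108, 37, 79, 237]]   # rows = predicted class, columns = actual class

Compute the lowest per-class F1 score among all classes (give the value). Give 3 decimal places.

0.400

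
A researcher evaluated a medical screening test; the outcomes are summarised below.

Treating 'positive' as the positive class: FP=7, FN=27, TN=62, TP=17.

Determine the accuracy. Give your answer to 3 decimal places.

0.699

Accuracy = (TP+TN)/N = (17+62)/113 = 0.699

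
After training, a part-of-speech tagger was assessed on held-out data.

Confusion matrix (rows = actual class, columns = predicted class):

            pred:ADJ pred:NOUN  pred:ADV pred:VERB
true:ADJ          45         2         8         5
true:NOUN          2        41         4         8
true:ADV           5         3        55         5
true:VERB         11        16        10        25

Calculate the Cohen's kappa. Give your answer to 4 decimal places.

Observed agreement pₒ = trace/N = 166/245 = 0.67755
Expected agreement pₑ = Σ (rowᵢ·colᵢ)/N² = (60·63 + 55·62 + 68·77 + 62·43)/245² = 0.25143
κ = (pₒ − pₑ)/(1 − pₑ) = (0.67755 − 0.25143)/(1 − 0.25143) = 0.5692

0.5692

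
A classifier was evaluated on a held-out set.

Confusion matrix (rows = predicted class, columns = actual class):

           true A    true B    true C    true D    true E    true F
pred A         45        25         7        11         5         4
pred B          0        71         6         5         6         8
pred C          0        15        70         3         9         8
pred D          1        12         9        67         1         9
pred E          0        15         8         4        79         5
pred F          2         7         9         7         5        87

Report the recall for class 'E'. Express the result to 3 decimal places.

One-vs-rest for 'E': TP = diagonal; FP = other classes predicted 'E'; FN = 'E' predicted as other.
recall = TP/(TP+FN).
E: TP=79, FN=5+6+9+1+5=26 → 79/105 = 0.7524

0.752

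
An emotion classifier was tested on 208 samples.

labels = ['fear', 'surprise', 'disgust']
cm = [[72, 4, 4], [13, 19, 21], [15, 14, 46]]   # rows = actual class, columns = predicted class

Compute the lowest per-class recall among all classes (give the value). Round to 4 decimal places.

0.3585

Per-class recall (TP/(TP+FN)):
  fear: TP=72, FN=4+4=8 → 72/80 = 0.90000
  surprise: TP=19, FN=13+21=34 → 19/53 = 0.35849
  disgust: TP=46, FN=15+14=29 → 46/75 = 0.61333
Lowest is class 'surprise' with recall = 0.3585.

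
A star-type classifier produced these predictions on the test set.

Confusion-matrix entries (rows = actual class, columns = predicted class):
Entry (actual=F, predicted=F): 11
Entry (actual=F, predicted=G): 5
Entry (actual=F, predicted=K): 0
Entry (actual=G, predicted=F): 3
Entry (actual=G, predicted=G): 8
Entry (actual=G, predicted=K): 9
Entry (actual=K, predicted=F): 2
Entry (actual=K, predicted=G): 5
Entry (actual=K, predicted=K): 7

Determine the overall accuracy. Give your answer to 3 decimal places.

0.520

Accuracy = trace / total = (11+8+7=26) / 50 = 26/50 = 0.520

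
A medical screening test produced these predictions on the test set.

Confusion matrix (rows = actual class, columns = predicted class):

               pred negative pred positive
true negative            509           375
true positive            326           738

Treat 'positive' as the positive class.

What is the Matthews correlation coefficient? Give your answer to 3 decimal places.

0.271

MCC = (TP·TN − FP·FN) / √((TP+FP)(TP+FN)(TN+FP)(TN+FN))
Numerator = 738·509 − 375·326 = 253392
Denominator = √(1113·1064·884·835) = √874129008480 = 934948.6662
MCC = 253392 / 934948.6662 = 0.271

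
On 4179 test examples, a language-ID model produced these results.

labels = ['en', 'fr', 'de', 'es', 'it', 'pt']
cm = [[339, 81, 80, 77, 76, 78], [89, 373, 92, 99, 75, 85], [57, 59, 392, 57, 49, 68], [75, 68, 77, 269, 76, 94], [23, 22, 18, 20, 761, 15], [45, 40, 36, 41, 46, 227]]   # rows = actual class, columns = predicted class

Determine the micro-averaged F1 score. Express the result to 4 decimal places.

0.5650

Micro-averaging pools counts across classes: ΣTP=2361, ΣFP=1818, ΣFN=1818.
Micro-F1 score = 2·TP/(2·TP+FP+FN) on pooled counts = 0.5650 (equals overall accuracy in single-label multiclass).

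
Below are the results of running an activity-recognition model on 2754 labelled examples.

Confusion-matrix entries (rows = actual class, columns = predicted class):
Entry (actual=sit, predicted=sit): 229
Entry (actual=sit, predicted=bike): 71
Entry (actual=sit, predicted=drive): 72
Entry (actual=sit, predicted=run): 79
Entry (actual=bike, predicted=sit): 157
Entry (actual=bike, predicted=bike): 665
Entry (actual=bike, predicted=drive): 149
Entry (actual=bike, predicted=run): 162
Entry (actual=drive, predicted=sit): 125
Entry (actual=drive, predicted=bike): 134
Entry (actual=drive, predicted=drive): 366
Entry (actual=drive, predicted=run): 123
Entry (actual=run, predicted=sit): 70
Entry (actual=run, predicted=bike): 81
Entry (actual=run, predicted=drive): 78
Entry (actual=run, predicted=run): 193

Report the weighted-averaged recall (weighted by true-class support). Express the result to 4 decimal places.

0.5276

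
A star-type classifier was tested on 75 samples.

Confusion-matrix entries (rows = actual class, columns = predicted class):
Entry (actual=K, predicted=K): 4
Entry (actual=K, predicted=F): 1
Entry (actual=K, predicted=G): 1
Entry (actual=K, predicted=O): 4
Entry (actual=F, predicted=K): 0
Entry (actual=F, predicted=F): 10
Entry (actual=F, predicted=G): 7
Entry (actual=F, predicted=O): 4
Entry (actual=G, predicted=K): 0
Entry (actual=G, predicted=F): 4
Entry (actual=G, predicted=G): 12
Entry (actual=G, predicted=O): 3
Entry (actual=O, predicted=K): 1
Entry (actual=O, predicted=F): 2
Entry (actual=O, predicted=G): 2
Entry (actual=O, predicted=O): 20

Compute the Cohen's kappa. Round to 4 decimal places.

Observed agreement pₒ = trace/N = 46/75 = 0.61333
Expected agreement pₑ = Σ (rowᵢ·colᵢ)/N² = (10·5 + 21·17 + 19·22 + 25·31)/75² = 0.28444
κ = (pₒ − pₑ)/(1 − pₑ) = (0.61333 − 0.28444)/(1 − 0.28444) = 0.4596

0.4596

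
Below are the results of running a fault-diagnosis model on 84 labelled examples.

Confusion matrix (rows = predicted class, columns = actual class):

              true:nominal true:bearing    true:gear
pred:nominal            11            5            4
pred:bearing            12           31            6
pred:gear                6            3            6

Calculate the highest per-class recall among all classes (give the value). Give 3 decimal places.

0.795

Per-class recall (TP/(TP+FN)):
  nominal: TP=11, FN=12+6=18 → 11/29 = 0.3793
  bearing: TP=31, FN=5+3=8 → 31/39 = 0.7949
  gear: TP=6, FN=4+6=10 → 6/16 = 0.3750
Highest is class 'bearing' with recall = 0.795.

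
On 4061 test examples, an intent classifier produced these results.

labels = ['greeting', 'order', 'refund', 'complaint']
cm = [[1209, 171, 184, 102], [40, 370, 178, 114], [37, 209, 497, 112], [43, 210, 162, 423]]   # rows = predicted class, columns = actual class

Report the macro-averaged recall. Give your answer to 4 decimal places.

0.5863

Per-class recall (TP/(TP+FN)):
  greeting: TP=1209, FN=40+37+43=120 → 1209/1329 = 0.90971
  order: TP=370, FN=171+209+210=590 → 370/960 = 0.38542
  refund: TP=497, FN=184+178+162=524 → 497/1021 = 0.48678
  complaint: TP=423, FN=102+114+112=328 → 423/751 = 0.56325
Macro-recall = mean = (0.90971 + 0.38542 + 0.48678 + 0.56325) / 4 = 0.5863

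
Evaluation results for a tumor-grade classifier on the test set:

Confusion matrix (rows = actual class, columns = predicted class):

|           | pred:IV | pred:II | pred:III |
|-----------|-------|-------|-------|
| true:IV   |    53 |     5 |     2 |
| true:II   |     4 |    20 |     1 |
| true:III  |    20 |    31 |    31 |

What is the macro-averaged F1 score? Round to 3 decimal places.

0.601

Per-class F1 score (2·TP/(2·TP+FP+FN)):
  IV: TP=53, FP=4+20=24, FN=5+2=7 → 106/137 = 0.7737
  II: TP=20, FP=5+31=36, FN=4+1=5 → 40/81 = 0.4938
  III: TP=31, FP=2+1=3, FN=20+31=51 → 62/116 = 0.5345
Macro-F1 score = mean = (0.7737 + 0.4938 + 0.5345) / 3 = 0.601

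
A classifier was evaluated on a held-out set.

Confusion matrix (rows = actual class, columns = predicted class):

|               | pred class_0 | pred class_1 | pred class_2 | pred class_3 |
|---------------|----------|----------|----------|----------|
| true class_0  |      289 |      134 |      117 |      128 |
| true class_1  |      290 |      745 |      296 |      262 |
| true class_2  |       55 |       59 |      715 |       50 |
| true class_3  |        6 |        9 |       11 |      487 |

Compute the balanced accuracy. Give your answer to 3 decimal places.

0.666

Balanced accuracy = mean of per-class recall.
  class_0: recall = 289/668 = 0.4326
  class_1: recall = 745/1593 = 0.4677
  class_2: recall = 715/879 = 0.8134
  class_3: recall = 487/513 = 0.9493
Mean = (0.4326 + 0.4677 + 0.8134 + 0.9493) / 4 = 0.666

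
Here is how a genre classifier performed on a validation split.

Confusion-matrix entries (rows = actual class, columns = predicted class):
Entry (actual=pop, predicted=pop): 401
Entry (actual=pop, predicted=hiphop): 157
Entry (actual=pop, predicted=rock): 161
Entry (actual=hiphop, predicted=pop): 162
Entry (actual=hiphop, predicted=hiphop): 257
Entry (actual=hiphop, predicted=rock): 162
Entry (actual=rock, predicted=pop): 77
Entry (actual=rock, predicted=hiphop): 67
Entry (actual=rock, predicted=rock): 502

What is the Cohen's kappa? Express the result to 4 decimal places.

0.3917

Observed agreement pₒ = trace/N = 1160/1946 = 0.59609
Expected agreement pₑ = Σ (rowᵢ·colᵢ)/N² = (719·640 + 581·481 + 646·825)/1946² = 0.33604
κ = (pₒ − pₑ)/(1 − pₑ) = (0.59609 − 0.33604)/(1 − 0.33604) = 0.3917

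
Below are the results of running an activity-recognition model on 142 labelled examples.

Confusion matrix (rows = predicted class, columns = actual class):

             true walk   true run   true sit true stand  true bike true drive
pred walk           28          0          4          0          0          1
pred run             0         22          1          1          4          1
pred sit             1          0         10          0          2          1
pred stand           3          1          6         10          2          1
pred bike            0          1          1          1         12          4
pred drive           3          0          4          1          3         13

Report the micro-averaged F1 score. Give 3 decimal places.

0.669

Micro-averaging pools counts across classes: ΣTP=95, ΣFP=47, ΣFN=47.
Micro-F1 score = 2·TP/(2·TP+FP+FN) on pooled counts = 0.669 (equals overall accuracy in single-label multiclass).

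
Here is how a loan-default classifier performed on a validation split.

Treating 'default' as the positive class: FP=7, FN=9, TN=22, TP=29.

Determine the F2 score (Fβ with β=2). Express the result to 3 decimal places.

Fβ = (1+β²)·TP / ((1+β²)·TP + β²·FN + FP), with β²=4
= 5·29 / (5·29 + 4·9 + 7) = 0.771

0.771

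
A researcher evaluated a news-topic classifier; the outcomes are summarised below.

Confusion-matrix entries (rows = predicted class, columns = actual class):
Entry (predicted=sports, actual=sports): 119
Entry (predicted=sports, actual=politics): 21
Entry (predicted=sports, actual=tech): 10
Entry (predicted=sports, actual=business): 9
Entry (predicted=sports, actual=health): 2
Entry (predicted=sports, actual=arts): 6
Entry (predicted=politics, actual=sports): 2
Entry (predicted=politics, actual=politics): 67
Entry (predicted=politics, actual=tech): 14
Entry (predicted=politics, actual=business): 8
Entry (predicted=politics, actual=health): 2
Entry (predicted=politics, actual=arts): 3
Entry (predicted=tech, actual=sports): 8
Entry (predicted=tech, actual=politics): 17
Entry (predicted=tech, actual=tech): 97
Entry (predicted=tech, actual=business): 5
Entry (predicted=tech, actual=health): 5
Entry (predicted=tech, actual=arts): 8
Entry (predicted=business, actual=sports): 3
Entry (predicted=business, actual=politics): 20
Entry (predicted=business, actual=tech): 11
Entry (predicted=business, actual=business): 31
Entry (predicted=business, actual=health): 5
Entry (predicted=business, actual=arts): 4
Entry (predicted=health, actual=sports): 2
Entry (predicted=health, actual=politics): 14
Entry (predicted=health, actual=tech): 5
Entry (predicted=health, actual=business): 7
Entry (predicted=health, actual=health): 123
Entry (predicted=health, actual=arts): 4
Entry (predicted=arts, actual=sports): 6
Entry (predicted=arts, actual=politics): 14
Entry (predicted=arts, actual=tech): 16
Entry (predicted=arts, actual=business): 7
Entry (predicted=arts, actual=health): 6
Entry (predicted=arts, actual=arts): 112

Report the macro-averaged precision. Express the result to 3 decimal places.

0.669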